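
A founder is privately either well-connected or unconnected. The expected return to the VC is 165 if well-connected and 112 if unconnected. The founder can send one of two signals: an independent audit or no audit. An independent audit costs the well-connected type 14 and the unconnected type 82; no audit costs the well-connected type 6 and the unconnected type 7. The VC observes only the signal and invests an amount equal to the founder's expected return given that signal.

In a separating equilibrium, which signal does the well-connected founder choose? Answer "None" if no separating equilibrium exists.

audit

Try well-connected → audit, unconnected → no audit:
  Under separation the VC infers type exactly: audit → well-connected (pays 165), no audit → unconnected (pays 112).
  Well-connected: audit gives 165 − 14 = 151; no audit gives 112 − 6 = 106. No deviation. ✓
  Unconnected: no audit gives 112 − 7 = 105; audit gives 165 − 82 = 83. No deviation. ✓
Both hold — the well-connected type sends audit.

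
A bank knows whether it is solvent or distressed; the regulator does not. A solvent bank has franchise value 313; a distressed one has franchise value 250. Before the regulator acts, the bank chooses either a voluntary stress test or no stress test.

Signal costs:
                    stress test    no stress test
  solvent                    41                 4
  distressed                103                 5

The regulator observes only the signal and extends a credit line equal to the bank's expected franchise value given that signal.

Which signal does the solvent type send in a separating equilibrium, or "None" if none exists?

stress test

Try solvent → stress test, distressed → no stress test:
  If types separate, stress test earns payment 313 and no stress test earns 250.
  Solvent: stress test gives 313 − 41 = 272; no stress test gives 250 − 4 = 246. No deviation. ✓
  Distressed: no stress test gives 250 − 5 = 245; stress test gives 313 − 103 = 210. No deviation. ✓
Both hold — the solvent type sends stress test.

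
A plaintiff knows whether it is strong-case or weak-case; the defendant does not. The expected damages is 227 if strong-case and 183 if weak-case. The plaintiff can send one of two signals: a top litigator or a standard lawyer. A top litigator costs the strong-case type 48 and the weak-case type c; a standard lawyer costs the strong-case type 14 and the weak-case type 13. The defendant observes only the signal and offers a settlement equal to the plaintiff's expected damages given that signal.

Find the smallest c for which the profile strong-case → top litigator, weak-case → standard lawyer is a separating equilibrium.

57

Under separation: top litigator → strong-case (pays 227); standard lawyer → weak-case (pays 183).
Strong-case: 227 − 48 = 179 ≥ 183 − 14 = 169. Holds regardless of c. ✓
Weak-case: 183 − 13 ≥ 227 − c, so c ≥ 227 − 170 = 57.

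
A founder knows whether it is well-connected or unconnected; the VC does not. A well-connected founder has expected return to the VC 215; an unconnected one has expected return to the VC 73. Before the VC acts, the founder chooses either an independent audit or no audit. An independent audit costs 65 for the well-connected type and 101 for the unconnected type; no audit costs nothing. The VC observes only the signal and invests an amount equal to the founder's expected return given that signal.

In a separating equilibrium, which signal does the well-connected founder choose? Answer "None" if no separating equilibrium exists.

None

Try well-connected → audit, unconnected → no audit:
  Under separation the VC infers type exactly: audit → well-connected (pays 215), no audit → unconnected (pays 73).
  Well-connected: audit gives 215 − 65 = 150; no audit gives 73 − 0 = 73. No deviation. ✓
  Unconnected: no audit gives 73 − 0 = 73; audit gives 215 − 101 = 114. Would deviate. ✗
Try well-connected → no audit, unconnected → audit:
  Under separation the VC infers type exactly: no audit → well-connected (pays 215), audit → unconnected (pays 73).
  Well-connected: no audit gives 215 − 0 = 215; audit gives 73 − 65 = 8. No deviation. ✓
  Unconnected: audit gives 73 − 101 = -28; no audit gives 215 − 0 = 215. Would deviate. ✗
Neither assignment is incentive-compatible.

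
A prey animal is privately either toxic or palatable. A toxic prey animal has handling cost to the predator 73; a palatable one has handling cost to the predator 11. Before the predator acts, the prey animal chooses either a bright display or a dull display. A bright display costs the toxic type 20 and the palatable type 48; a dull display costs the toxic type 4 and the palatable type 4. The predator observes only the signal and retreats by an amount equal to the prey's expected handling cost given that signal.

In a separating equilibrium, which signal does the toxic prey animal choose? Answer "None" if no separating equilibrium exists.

None

Try toxic → bright display, palatable → dull display:
  If types separate, bright display earns payment 73 and dull display earns 11.
  Toxic: bright display gives 73 − 20 = 53; dull display gives 11 − 4 = 7. No deviation. ✓
  Palatable: dull display gives 11 − 4 = 7; bright display gives 73 − 48 = 25. Would deviate. ✗
Try toxic → dull display, palatable → bright display:
  If types separate, dull display earns payment 73 and bright display earns 11.
  Toxic: dull display gives 73 − 4 = 69; bright display gives 11 − 20 = -9. No deviation. ✓
  Palatable: bright display gives 11 − 48 = -37; dull display gives 73 − 4 = 69. Would deviate. ✗
Neither assignment is incentive-compatible.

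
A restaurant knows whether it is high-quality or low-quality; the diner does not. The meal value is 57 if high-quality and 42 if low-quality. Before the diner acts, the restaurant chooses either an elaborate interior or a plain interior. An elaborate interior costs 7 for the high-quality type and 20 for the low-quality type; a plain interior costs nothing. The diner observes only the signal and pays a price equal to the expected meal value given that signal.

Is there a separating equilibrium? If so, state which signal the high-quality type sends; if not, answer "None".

elaborate interior

Try high-quality → elaborate interior, low-quality → plain interior:
  If types separate, elaborate interior earns payment 57 and plain interior earns 42.
  High-quality: elaborate interior gives 57 − 7 = 50; plain interior gives 42 − 0 = 42. No deviation. ✓
  Low-quality: plain interior gives 42 − 0 = 42; elaborate interior gives 57 − 20 = 37. No deviation. ✓
Both hold — the high-quality type sends elaborate interior.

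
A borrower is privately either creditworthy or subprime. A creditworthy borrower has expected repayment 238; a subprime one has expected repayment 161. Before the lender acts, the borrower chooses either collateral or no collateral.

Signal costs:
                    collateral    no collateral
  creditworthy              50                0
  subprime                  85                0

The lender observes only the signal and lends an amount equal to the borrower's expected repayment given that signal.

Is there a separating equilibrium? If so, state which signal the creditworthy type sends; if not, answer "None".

collateral

Try creditworthy → collateral, subprime → no collateral:
  If types separate, collateral earns payment 238 and no collateral earns 161.
  Creditworthy: collateral gives 238 − 50 = 188; no collateral gives 161 − 0 = 161. No deviation. ✓
  Subprime: no collateral gives 161 − 0 = 161; collateral gives 238 − 85 = 153. No deviation. ✓
Both hold — the creditworthy type sends collateral.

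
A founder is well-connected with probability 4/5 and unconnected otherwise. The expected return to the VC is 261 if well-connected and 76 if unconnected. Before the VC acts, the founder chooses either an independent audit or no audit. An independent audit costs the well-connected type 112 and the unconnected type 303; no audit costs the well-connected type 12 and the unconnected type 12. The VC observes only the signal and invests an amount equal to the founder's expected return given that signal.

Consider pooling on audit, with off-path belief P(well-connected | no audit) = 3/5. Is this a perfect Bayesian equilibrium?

No

On the equilibrium path (audit) the VC holds the prior 4/5 and pays 4/5·261 + 1/5·76 = 224. Off-path (no audit) belief 3/5 gives 3/5·261 + 2/5·76 = 187.
Well-connected: audit gives 224 − 112 = 112; no audit gives 187 − 12 = 175. Deviates. ✗
Unconnected: audit gives 224 − 303 = -79; no audit gives 187 − 12 = 175. Deviates. ✗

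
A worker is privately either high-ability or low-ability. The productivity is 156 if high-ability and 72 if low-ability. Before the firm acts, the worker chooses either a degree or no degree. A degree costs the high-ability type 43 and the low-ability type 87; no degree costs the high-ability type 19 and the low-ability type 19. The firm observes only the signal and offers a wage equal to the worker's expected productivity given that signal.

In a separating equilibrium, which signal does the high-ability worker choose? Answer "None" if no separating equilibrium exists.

Try high-ability → degree, low-ability → no degree:
  Under separation the firm infers type exactly: degree → high-ability (pays 156), no degree → low-ability (pays 72).
  High-ability: degree gives 156 − 43 = 113; no degree gives 72 − 19 = 53. No deviation. ✓
  Low-ability: no degree gives 72 − 19 = 53; degree gives 156 − 87 = 69. Would deviate. ✗
Try high-ability → no degree, low-ability → degree:
  Under separation the firm infers type exactly: no degree → high-ability (pays 156), degree → low-ability (pays 72).
  High-ability: no degree gives 156 − 19 = 137; degree gives 72 − 43 = 29. No deviation. ✓
  Low-ability: degree gives 72 − 87 = -15; no degree gives 156 − 19 = 137. Would deviate. ✗
Neither assignment is incentive-compatible.

None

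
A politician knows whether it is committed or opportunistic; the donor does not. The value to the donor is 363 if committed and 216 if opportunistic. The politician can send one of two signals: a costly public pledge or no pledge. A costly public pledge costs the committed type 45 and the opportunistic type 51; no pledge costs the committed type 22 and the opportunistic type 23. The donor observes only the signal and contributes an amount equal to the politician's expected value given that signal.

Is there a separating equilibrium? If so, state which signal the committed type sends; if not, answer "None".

Try committed → pledge, opportunistic → no pledge:
  If types separate, pledge earns payment 363 and no pledge earns 216.
  Committed: pledge gives 363 − 45 = 318; no pledge gives 216 − 22 = 194. No deviation. ✓
  Opportunistic: no pledge gives 216 − 23 = 193; pledge gives 363 − 51 = 312. Would deviate. ✗
Try committed → no pledge, opportunistic → pledge:
  If types separate, no pledge earns payment 363 and pledge earns 216.
  Committed: no pledge gives 363 − 22 = 341; pledge gives 216 − 45 = 171. No deviation. ✓
  Opportunistic: pledge gives 216 − 51 = 165; no pledge gives 363 − 23 = 340. Would deviate. ✗
Neither assignment is incentive-compatible.

None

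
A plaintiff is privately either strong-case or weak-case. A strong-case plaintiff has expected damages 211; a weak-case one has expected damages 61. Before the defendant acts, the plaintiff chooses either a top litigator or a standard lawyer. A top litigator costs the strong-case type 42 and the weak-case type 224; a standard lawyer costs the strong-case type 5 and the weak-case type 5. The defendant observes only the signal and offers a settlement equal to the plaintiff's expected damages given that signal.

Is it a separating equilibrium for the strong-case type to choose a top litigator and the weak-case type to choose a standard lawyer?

If types separate, top litigator earns payment 211 and standard lawyer earns 61.
Strong-case: top litigator gives 211 − 42 = 169; standard lawyer gives 61 − 5 = 56. No deviation. ✓
Weak-case: standard lawyer gives 61 − 5 = 56; top litigator gives 211 − 224 = -13. No deviation. ✓
Neither type gains from mimicking the other.

Yes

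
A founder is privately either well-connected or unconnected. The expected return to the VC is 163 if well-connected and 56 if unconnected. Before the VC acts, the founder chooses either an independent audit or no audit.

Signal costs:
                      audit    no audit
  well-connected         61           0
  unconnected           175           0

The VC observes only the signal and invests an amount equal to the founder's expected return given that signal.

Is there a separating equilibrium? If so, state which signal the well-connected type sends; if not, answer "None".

audit

Try well-connected → audit, unconnected → no audit:
  Under separation the VC infers type exactly: audit → well-connected (pays 163), no audit → unconnected (pays 56).
  Well-connected: audit gives 163 − 61 = 102; no audit gives 56 − 0 = 56. No deviation. ✓
  Unconnected: no audit gives 56 − 0 = 56; audit gives 163 − 175 = -12. No deviation. ✓
Both hold — the well-connected type sends audit.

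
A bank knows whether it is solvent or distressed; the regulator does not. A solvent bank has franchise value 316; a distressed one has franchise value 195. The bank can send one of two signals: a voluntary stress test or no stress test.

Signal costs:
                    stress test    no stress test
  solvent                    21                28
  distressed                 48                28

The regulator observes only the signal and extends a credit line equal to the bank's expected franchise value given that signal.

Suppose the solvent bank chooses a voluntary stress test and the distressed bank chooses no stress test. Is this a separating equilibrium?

If types separate, stress test earns payment 316 and no stress test earns 195.
Solvent: stress test gives 316 − 21 = 295; no stress test gives 195 − 28 = 167. No deviation. ✓
Distressed: no stress test gives 195 − 28 = 167; stress test gives 316 − 48 = 268. Would deviate. ✗

No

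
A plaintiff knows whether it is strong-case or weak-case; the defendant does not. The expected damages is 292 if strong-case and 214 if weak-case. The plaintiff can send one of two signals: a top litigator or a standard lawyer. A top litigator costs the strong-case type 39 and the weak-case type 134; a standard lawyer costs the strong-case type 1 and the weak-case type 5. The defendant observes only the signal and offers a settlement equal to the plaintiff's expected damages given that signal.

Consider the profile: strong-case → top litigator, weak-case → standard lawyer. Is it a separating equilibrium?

Under separation the defendant infers type exactly: top litigator → strong-case (pays 292), standard lawyer → weak-case (pays 214).
Strong-case: top litigator gives 292 − 39 = 253; standard lawyer gives 214 − 1 = 213. No deviation. ✓
Weak-case: standard lawyer gives 214 − 5 = 209; top litigator gives 292 − 134 = 158. No deviation. ✓
Both incentive constraints hold.

Yes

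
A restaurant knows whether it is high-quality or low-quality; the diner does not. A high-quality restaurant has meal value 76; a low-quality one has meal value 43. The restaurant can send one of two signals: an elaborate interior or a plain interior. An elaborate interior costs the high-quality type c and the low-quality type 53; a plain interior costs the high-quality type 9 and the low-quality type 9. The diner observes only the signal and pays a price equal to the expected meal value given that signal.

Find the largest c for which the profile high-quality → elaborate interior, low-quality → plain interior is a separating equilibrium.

Under separation: elaborate interior → high-quality (pays 76); plain interior → low-quality (pays 43).
Low-quality: 43 − 9 = 34 ≥ 76 − 53 = 23. Holds regardless of c. ✓
High-quality: 76 − c ≥ 43 − 9, so c ≤ 76 − 34 = 42.

42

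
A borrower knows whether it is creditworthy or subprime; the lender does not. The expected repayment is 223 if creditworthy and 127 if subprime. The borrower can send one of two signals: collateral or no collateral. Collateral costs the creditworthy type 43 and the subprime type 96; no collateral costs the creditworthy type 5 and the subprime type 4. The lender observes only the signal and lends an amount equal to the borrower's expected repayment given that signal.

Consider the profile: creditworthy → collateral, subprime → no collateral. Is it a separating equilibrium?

No

Under separation the lender infers type exactly: collateral → creditworthy (pays 223), no collateral → subprime (pays 127).
Creditworthy: collateral gives 223 − 43 = 180; no collateral gives 127 − 5 = 122. No deviation. ✓
Subprime: no collateral gives 127 − 4 = 123; collateral gives 223 − 96 = 127. Would deviate. ✗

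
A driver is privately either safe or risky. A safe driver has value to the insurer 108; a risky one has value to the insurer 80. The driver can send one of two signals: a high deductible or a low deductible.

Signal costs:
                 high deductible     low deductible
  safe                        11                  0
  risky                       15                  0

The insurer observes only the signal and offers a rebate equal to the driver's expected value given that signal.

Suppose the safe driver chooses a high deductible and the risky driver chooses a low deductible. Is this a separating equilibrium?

No

If types separate, high deductible earns payment 108 and low deductible earns 80.
Safe: high deductible gives 108 − 11 = 97; low deductible gives 80 − 0 = 80. No deviation. ✓
Risky: low deductible gives 80 − 0 = 80; high deductible gives 108 − 15 = 93. Would deviate. ✗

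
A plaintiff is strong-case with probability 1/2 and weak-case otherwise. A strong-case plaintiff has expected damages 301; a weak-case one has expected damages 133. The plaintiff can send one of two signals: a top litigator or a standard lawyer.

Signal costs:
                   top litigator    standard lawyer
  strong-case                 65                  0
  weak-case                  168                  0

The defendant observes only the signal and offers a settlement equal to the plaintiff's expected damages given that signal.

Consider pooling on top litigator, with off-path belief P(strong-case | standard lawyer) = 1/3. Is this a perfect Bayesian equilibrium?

On the equilibrium path (top litigator) the defendant holds the prior 1/2 and pays 1/2·301 + 1/2·133 = 217. Off-path (standard lawyer) belief 1/3 gives 1/3·301 + 2/3·133 = 189.
Strong-case: top litigator gives 217 − 65 = 152; standard lawyer gives 189 − 0 = 189. Deviates. ✗
Weak-case: top litigator gives 217 − 168 = 49; standard lawyer gives 189 − 0 = 189. Deviates. ✗

No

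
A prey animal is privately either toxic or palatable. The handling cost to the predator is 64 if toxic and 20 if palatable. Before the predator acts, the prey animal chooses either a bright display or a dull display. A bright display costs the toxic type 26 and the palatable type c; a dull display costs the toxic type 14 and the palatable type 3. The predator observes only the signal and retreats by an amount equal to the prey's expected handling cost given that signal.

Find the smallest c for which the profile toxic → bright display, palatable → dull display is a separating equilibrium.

47

Under separation: bright display → toxic (pays 64); dull display → palatable (pays 20).
Toxic: 64 − 26 = 38 ≥ 20 − 14 = 6. Holds regardless of c. ✓
Palatable: 20 − 3 ≥ 64 − c, so c ≥ 64 − 17 = 47.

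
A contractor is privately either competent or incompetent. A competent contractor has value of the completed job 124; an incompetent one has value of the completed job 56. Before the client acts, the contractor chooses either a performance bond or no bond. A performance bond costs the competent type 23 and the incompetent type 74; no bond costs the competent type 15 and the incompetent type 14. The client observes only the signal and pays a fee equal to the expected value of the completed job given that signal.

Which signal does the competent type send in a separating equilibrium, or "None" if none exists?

Try competent → bond, incompetent → no bond:
  If types separate, bond earns payment 124 and no bond earns 56.
  Competent: bond gives 124 − 23 = 101; no bond gives 56 − 15 = 41. No deviation. ✓
  Incompetent: no bond gives 56 − 14 = 42; bond gives 124 − 74 = 50. Would deviate. ✗
Try competent → no bond, incompetent → bond:
  If types separate, no bond earns payment 124 and bond earns 56.
  Competent: no bond gives 124 − 15 = 109; bond gives 56 − 23 = 33. No deviation. ✓
  Incompetent: bond gives 56 − 74 = -18; no bond gives 124 − 14 = 110. Would deviate. ✗
Neither assignment is incentive-compatible.

None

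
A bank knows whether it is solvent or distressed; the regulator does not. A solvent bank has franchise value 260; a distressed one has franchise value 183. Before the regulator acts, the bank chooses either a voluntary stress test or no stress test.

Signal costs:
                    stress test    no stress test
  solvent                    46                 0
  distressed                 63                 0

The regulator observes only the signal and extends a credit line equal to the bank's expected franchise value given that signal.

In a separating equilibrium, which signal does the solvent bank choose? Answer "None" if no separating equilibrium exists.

Try solvent → stress test, distressed → no stress test:
  If types separate, stress test earns payment 260 and no stress test earns 183.
  Solvent: stress test gives 260 − 46 = 214; no stress test gives 183 − 0 = 183. No deviation. ✓
  Distressed: no stress test gives 183 − 0 = 183; stress test gives 260 − 63 = 197. Would deviate. ✗
Try solvent → no stress test, distressed → stress test:
  If types separate, no stress test earns payment 260 and stress test earns 183.
  Solvent: no stress test gives 260 − 0 = 260; stress test gives 183 − 46 = 137. No deviation. ✓
  Distressed: stress test gives 183 − 63 = 120; no stress test gives 260 − 0 = 260. Would deviate. ✗
Neither assignment is incentive-compatible.

None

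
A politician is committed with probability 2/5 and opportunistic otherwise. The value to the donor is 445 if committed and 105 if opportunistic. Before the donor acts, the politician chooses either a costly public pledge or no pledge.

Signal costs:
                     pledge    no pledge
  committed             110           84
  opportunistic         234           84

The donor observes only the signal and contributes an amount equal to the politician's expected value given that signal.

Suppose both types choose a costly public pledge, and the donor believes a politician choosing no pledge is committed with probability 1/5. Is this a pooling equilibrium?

No

At the pooled signal (pledge) the donor holds the prior 2/5 and pays 2/5·445 + 3/5·105 = 241. Off-path (no pledge) belief 1/5 gives 1/5·445 + 4/5·105 = 173.
Committed: pledge gives 241 − 110 = 131; no pledge gives 173 − 84 = 89. Stays. ✓
Opportunistic: pledge gives 241 − 234 = 7; no pledge gives 173 − 84 = 89. Deviates. ✗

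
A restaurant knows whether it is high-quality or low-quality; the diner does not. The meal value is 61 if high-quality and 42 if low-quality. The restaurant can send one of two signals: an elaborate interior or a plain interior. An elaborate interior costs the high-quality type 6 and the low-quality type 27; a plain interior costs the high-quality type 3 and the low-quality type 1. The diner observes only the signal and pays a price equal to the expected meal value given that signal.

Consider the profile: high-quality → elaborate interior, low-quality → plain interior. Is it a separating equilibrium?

Yes

Under separation the diner infers type exactly: elaborate interior → high-quality (pays 61), plain interior → low-quality (pays 42).
High-quality: elaborate interior gives 61 − 6 = 55; plain interior gives 42 − 3 = 39. No deviation. ✓
Low-quality: plain interior gives 42 − 1 = 41; elaborate interior gives 61 − 27 = 34. No deviation. ✓
Both incentive constraints hold.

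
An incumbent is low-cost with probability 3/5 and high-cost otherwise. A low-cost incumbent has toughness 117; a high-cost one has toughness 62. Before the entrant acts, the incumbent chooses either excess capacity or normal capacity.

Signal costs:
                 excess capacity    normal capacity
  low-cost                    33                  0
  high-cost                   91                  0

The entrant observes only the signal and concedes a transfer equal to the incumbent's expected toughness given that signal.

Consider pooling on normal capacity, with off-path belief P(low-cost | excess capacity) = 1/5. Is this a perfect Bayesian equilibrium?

Yes

At the pooled signal (normal capacity) the entrant holds the prior 3/5 and pays 3/5·117 + 2/5·62 = 95. Off-path (excess capacity) belief 1/5 gives 1/5·117 + 4/5·62 = 73.
Low-cost: normal capacity gives 95 − 0 = 95; excess capacity gives 73 − 33 = 40. Stays. ✓
High-cost: normal capacity gives 95 − 0 = 95; excess capacity gives 73 − 91 = -18. Stays. ✓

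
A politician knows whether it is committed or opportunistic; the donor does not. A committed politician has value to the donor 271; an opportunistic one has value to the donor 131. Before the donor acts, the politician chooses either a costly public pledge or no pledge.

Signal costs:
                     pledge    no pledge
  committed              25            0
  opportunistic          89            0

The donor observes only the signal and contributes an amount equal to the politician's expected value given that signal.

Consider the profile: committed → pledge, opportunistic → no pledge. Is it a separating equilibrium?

No

If types separate, pledge earns payment 271 and no pledge earns 131.
Committed: pledge gives 271 − 25 = 246; no pledge gives 131 − 0 = 131. No deviation. ✓
Opportunistic: no pledge gives 131 − 0 = 131; pledge gives 271 − 89 = 182. Would deviate. ✗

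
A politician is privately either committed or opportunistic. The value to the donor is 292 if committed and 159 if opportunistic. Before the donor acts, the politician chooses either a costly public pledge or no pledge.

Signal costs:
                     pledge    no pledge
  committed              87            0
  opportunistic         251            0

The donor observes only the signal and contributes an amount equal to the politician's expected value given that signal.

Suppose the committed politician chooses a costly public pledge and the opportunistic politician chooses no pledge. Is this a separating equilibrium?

If types separate, pledge earns payment 292 and no pledge earns 159.
Committed: pledge gives 292 − 87 = 205; no pledge gives 159 − 0 = 159. No deviation. ✓
Opportunistic: no pledge gives 159 − 0 = 159; pledge gives 292 − 251 = 41. No deviation. ✓
Neither type gains from mimicking the other.

Yes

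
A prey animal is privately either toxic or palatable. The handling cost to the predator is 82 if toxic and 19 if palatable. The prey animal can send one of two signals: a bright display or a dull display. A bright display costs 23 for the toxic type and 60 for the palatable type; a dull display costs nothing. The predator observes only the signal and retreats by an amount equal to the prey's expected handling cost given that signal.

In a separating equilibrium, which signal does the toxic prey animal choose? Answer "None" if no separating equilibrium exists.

None

Try toxic → bright display, palatable → dull display:
  Under separation the predator infers type exactly: bright display → toxic (pays 82), dull display → palatable (pays 19).
  Toxic: bright display gives 82 − 23 = 59; dull display gives 19 − 0 = 19. No deviation. ✓
  Palatable: dull display gives 19 − 0 = 19; bright display gives 82 − 60 = 22. Would deviate. ✗
Try toxic → dull display, palatable → bright display:
  Under separation the predator infers type exactly: dull display → toxic (pays 82), bright display → palatable (pays 19).
  Toxic: dull display gives 82 − 0 = 82; bright display gives 19 − 23 = -4. No deviation. ✓
  Palatable: bright display gives 19 − 60 = -41; dull display gives 82 − 0 = 82. Would deviate. ✗
Neither assignment is incentive-compatible.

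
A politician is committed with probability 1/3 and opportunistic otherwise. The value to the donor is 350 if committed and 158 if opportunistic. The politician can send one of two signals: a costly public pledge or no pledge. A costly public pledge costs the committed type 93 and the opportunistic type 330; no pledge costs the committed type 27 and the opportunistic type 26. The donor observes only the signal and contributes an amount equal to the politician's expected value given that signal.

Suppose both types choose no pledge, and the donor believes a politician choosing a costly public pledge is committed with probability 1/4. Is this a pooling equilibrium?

At the pooled signal (no pledge) the donor holds the prior 1/3 and pays 1/3·350 + 2/3·158 = 222. Off-path (pledge) belief 1/4 gives 1/4·350 + 3/4·158 = 206.
Committed: no pledge gives 222 − 27 = 195; pledge gives 206 − 93 = 113. Stays. ✓
Opportunistic: no pledge gives 222 − 26 = 196; pledge gives 206 − 330 = -124. Stays. ✓

Yes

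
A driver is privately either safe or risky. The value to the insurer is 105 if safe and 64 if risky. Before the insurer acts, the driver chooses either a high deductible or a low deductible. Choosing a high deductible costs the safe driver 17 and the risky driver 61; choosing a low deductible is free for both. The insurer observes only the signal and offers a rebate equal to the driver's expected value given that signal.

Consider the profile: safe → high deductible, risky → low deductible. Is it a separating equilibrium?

If types separate, high deductible earns payment 105 and low deductible earns 64.
Safe: high deductible gives 105 − 17 = 88; low deductible gives 64 − 0 = 64. No deviation. ✓
Risky: low deductible gives 64 − 0 = 64; high deductible gives 105 − 61 = 44. No deviation. ✓
Both incentive constraints hold.

Yes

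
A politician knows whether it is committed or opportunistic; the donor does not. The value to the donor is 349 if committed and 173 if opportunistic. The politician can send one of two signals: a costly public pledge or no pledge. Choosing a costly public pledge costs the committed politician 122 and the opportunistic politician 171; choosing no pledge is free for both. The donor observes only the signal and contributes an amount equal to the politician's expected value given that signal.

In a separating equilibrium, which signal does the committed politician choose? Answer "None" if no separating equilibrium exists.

None

Try committed → pledge, opportunistic → no pledge:
  Under separation the donor infers type exactly: pledge → committed (pays 349), no pledge → opportunistic (pays 173).
  Committed: pledge gives 349 − 122 = 227; no pledge gives 173 − 0 = 173. No deviation. ✓
  Opportunistic: no pledge gives 173 − 0 = 173; pledge gives 349 − 171 = 178. Would deviate. ✗
Try committed → no pledge, opportunistic → pledge:
  Under separation the donor infers type exactly: no pledge → committed (pays 349), pledge → opportunistic (pays 173).
  Committed: no pledge gives 349 − 0 = 349; pledge gives 173 − 122 = 51. No deviation. ✓
  Opportunistic: pledge gives 173 − 171 = 2; no pledge gives 349 − 0 = 349. Would deviate. ✗
Neither assignment is incentive-compatible.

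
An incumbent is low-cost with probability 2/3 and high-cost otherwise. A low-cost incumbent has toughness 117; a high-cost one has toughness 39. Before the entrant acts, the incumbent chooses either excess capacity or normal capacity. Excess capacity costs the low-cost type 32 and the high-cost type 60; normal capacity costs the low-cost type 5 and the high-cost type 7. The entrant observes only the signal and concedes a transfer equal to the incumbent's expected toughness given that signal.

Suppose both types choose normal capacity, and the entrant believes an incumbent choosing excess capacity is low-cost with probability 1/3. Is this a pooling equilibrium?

Yes

On the equilibrium path (normal capacity) the entrant holds the prior 2/3 and pays 2/3·117 + 1/3·39 = 91. Off-path (excess capacity) belief 1/3 gives 1/3·117 + 2/3·39 = 65.
Low-cost: normal capacity gives 91 − 5 = 86; excess capacity gives 65 − 32 = 33. Stays. ✓
High-cost: normal capacity gives 91 − 7 = 84; excess capacity gives 65 − 60 = 5. Stays. ✓
Beliefs are Bayes-consistent on-path and both types best-respond.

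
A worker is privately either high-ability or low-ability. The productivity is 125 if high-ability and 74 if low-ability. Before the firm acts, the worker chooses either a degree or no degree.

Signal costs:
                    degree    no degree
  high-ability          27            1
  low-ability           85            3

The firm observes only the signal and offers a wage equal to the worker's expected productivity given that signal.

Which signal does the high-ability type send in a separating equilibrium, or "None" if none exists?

degree

Try high-ability → degree, low-ability → no degree:
  Under separation the firm infers type exactly: degree → high-ability (pays 125), no degree → low-ability (pays 74).
  High-ability: degree gives 125 − 27 = 98; no degree gives 74 − 1 = 73. No deviation. ✓
  Low-ability: no degree gives 74 − 3 = 71; degree gives 125 − 85 = 40. No deviation. ✓
Both hold — the high-ability type sends degree.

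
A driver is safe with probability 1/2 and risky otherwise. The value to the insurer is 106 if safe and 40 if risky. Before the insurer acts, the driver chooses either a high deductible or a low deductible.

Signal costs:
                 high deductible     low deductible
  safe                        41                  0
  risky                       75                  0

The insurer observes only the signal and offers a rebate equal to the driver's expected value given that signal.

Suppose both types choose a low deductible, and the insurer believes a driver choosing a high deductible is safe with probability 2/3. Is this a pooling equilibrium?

At the pooled signal (low deductible) the insurer holds the prior 1/2 and pays 1/2·106 + 1/2·40 = 73. Off-path (high deductible) belief 2/3 gives 2/3·106 + 1/3·40 = 84.
Safe: low deductible gives 73 − 0 = 73; high deductible gives 84 − 41 = 43. Stays. ✓
Risky: low deductible gives 73 − 0 = 73; high deductible gives 84 − 75 = 9. Stays. ✓

Yes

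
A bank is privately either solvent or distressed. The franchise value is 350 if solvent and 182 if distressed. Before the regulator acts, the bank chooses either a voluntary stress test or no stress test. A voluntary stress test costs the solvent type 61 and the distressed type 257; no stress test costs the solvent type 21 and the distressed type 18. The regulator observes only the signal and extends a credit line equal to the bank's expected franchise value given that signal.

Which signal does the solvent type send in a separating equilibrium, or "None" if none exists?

Try solvent → stress test, distressed → no stress test:
  If types separate, stress test earns payment 350 and no stress test earns 182.
  Solvent: stress test gives 350 − 61 = 289; no stress test gives 182 − 21 = 161. No deviation. ✓
  Distressed: no stress test gives 182 − 18 = 164; stress test gives 350 − 257 = 93. No deviation. ✓
Both hold — the solvent type sends stress test.

stress test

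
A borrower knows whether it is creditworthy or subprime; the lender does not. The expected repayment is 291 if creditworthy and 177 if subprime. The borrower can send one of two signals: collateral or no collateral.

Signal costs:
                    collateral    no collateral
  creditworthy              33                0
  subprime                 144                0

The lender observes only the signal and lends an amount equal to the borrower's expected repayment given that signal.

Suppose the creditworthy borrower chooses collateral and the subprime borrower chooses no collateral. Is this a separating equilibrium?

Under separation the lender infers type exactly: collateral → creditworthy (pays 291), no collateral → subprime (pays 177).
Creditworthy: collateral gives 291 − 33 = 258; no collateral gives 177 − 0 = 177. No deviation. ✓
Subprime: no collateral gives 177 − 0 = 177; collateral gives 291 − 144 = 147. No deviation. ✓
Both incentive constraints hold.

Yes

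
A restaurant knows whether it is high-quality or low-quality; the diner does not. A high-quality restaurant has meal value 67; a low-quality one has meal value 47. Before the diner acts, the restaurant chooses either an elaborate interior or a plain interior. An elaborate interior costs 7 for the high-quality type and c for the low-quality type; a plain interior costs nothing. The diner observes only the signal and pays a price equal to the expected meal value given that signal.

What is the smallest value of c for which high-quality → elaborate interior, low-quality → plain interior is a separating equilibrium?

Under separation: elaborate interior → high-quality (pays 67); plain interior → low-quality (pays 47).
High-quality: 67 − 7 = 60 ≥ 47 − 0 = 47. Holds regardless of c. ✓
Low-quality: 47 − 0 ≥ 67 − c, so c ≥ 67 − 47 = 20.

20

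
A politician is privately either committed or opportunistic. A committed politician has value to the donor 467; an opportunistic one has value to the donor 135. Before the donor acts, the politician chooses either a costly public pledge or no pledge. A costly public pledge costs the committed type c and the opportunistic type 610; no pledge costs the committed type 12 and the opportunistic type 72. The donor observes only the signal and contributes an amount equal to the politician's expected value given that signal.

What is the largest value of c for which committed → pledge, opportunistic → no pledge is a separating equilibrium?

344

Under separation: pledge → committed (pays 467); no pledge → opportunistic (pays 135).
Opportunistic: 135 − 72 = 63 ≥ 467 − 610 = -143. Holds regardless of c. ✓
Committed: 467 − c ≥ 135 − 12, so c ≤ 467 − 123 = 344.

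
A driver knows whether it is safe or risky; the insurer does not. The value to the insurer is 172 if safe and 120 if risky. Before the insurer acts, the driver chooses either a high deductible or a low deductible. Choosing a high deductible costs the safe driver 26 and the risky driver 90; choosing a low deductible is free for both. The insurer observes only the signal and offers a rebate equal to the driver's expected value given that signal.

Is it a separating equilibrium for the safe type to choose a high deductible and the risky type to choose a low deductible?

Yes

If types separate, high deductible earns payment 172 and low deductible earns 120.
Safe: high deductible gives 172 − 26 = 146; low deductible gives 120 − 0 = 120. No deviation. ✓
Risky: low deductible gives 120 − 0 = 120; high deductible gives 172 − 90 = 82. No deviation. ✓
Neither type gains from mimicking the other.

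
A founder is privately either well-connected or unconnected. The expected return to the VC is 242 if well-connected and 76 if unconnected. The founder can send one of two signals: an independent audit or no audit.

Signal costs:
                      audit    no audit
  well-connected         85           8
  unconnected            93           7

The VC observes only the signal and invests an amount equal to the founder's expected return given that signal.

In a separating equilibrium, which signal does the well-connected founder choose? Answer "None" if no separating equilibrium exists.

Try well-connected → audit, unconnected → no audit:
  If types separate, audit earns payment 242 and no audit earns 76.
  Well-connected: audit gives 242 − 85 = 157; no audit gives 76 − 8 = 68. No deviation. ✓
  Unconnected: no audit gives 76 − 7 = 69; audit gives 242 − 93 = 149. Would deviate. ✗
Try well-connected → no audit, unconnected → audit:
  If types separate, no audit earns payment 242 and audit earns 76.
  Well-connected: no audit gives 242 − 8 = 234; audit gives 76 − 85 = -9. No deviation. ✓
  Unconnected: audit gives 76 − 93 = -17; no audit gives 242 − 7 = 235. Would deviate. ✗
Neither assignment is incentive-compatible.

None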